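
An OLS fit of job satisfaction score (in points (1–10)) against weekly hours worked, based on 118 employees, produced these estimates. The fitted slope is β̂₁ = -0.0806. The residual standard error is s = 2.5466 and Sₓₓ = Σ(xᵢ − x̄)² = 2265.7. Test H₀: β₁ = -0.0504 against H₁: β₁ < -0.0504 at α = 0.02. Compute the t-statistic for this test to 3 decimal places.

SE(β̂₁) = s/√Sₓₓ = 2.5466/√2265.7 = 0.0535007.
t = (-0.0806 − (-0.0504)) / 0.0535007 = -0.564.
df = n − 2 = 116.
One-sided p ≈ 0.2868, which is ≥ 0.02, so fail to reject H₀.
The data do not give significant evidence that the true slope on weekly hours worked is below -0.0504 points (1–10) per unit.

t = -0.564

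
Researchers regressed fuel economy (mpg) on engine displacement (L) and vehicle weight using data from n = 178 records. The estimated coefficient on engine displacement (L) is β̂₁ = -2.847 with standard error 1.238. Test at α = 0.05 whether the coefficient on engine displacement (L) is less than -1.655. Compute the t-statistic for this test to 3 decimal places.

t = -0.963

H₀: β₁ = -1.655 vs H₁: β₁ < -1.655.
t = (β̂₁ − β₁⁰)/SE = (-2.847 − (-1.655)) / 1.238 = -0.963.
df = n − k − 1 = 178 − 2 − 1 = 175.
One-sided p ≈ 0.1685, which is ≥ 0.05, so fail to reject H₀.
The data do not give significant evidence that the true slope on engine displacement (L) is below -1.655 mpg per unit, holding the other predictors fixed.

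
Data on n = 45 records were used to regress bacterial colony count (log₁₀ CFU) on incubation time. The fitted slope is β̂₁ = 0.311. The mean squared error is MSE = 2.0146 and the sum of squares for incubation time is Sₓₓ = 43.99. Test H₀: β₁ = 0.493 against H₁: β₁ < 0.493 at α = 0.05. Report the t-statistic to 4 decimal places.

SE(β̂₁) = √(MSE/Sₓₓ) = √(2.0146/43.99) = 0.214002.
t = (0.311 − 0.493) / 0.214002 = -0.8505.
df = n − 2 = 43.
One-sided p ≈ 0.1999, which is ≥ 0.05, so fail to reject H₀.
The data do not give significant evidence that the true slope on incubation time is below 0.493 log₁₀ CFU per unit.

t = -0.8505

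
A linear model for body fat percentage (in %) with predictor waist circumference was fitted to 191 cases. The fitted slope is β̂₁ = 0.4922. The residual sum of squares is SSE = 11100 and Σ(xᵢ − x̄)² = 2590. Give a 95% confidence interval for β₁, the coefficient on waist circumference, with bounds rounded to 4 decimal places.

(0.1952, 0.7892)

MSE = SSE/(n − 2) = 11100/189 = 58.7302.
SE(β̂₁) = √(MSE/Sₓₓ) = √(58.7302/2590) = 0.150585.
df = n − 2 = 189.
t* = t_{0.025, 189} = 1.972595.
Margin = t* × SE = 1.972595 × 0.150585 = 0.297043.
CI: 0.4922 ± 0.297043 → (0.1952, 0.7892).
With 95% confidence, each one-unit increase in waist circumference is associated with a change of between 0.1952 and 0.7892 % in body fat percentage.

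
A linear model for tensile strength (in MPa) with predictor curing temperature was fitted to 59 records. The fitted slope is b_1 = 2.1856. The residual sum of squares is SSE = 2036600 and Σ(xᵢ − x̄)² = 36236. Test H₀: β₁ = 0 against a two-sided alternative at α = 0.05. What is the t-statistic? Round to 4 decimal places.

t = 2.2010

MSE = SSE/(n − 2) = 2036600/57 = 35729.8.
SE(b_1) = √(MSE/Sₓₓ) = √(35729.8/36236) = 0.992991.
t = 2.1856 / 0.992991 = 2.2010.
df = n − 2 = 57.
Two-sided p ≈ 0.0318, which is < 0.05, so reject H₀.
There is evidence that curing temperature is associated with tensile strength.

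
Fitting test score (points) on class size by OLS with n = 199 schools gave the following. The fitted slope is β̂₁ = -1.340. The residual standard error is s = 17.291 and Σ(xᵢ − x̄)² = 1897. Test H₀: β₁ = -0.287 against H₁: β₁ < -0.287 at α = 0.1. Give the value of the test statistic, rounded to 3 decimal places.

SE(β̂₁) = s/√Sₓₓ = 17.291/√1897 = 0.396996.
t = (-1.340 − (-0.287)) / 0.396996 = -2.652.
df = n − 2 = 197.
One-sided p ≈ 0.0043, which is < 0.1, so reject H₀.
There is evidence that the true slope on class size is below -0.287 points per unit.

t = -2.652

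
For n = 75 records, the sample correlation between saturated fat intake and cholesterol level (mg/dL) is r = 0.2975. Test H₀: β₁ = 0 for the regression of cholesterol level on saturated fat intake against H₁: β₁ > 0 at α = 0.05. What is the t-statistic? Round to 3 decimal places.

t = 2.662

t = r·√(n − 2)/√(1 − r²) = 0.2975·√73/√0.911494 = 2.662.
df = n − 2 = 73.
One-sided p ≈ 0.0048, which is < 0.05, so reject H₀.
There is evidence of a linear association between saturated fat intake and cholesterol level.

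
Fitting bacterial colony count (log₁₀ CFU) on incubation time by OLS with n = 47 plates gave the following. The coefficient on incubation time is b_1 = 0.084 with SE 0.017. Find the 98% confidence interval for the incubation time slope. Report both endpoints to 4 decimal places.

(0.0430, 0.1250)

df = n − 2 = 47 − 2 = 45.
t* = t_{0.01, 45} = 2.412116.
Margin = t* × SE = 2.412116 × 0.017 = 0.041006.
CI: 0.084 ± 0.041006 → (0.0430, 0.1250).
With 98% confidence, each one-unit increase in incubation time is associated with a change of between 0.0430 and 0.1250 log₁₀ CFU in bacterial colony count.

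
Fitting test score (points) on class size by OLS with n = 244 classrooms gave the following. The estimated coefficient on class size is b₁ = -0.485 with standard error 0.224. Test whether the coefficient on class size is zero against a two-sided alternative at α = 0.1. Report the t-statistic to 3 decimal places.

H₀: β₁ = 0 vs H₁: β₁ ≠ 0.
t = (b₁ − β₁⁰)/SE = -0.485 / 0.224 = -2.165.
df = n − 2 = 244 − 2 = 242.
Two-sided p ≈ 0.0314, which is < 0.1, so reject H₀.
There is evidence that class size is associated with test score.

t = -2.165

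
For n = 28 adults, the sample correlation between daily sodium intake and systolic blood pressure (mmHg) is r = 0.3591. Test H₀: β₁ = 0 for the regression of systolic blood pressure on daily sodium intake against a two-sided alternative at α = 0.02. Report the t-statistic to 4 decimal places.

t = r·√(n − 2)/√(1 − r²) = 0.3591·√26/√0.871047 = 1.9619.
df = n − 2 = 26.
Two-sided p ≈ 0.0606, which is ≥ 0.02, so fail to reject H₀.
The data do not give significant evidence of a linear association between daily sodium intake and systolic blood pressure.

t = 1.9619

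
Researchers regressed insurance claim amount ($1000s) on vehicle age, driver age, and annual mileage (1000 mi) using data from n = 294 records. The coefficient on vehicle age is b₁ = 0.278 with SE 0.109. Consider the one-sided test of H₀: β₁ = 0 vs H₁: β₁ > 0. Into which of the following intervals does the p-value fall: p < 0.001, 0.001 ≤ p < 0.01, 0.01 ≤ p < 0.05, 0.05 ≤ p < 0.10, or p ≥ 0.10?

t = 0.278 / 0.109 = 2.550.
df = n − k − 1 = 294 − 3 − 1 = 290.
One-sided p = P(T_{290} > t) ≈ 0.0056.
So 0.001 ≤ p < 0.01.

0.001 ≤ p < 0.01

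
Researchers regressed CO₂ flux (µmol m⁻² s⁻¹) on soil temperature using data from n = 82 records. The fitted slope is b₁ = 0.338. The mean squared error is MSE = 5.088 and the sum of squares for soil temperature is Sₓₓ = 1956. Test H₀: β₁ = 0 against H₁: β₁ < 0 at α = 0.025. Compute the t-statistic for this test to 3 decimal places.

SE(b₁) = √(MSE/Sₓₓ) = √(5.088/1956) = 0.0510022.
t = 0.338 / 0.0510022 = 6.627.
df = n − 2 = 80.
One-sided p ≈ 1.0000, which is ≥ 0.025, so fail to reject H₀.
The data do not give significant evidence that the true slope on soil temperature is negative.

t = 6.627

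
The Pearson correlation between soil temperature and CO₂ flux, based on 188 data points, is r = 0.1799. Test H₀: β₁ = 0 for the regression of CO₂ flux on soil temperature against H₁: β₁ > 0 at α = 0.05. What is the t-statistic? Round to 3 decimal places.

t = r·√(n − 2)/√(1 − r²) = 0.1799·√186/√0.967636 = 2.494.
df = n − 2 = 186.
One-sided p ≈ 0.0067, which is < 0.05, so reject H₀.
There is evidence of a linear association between soil temperature and CO₂ flux.

t = 2.494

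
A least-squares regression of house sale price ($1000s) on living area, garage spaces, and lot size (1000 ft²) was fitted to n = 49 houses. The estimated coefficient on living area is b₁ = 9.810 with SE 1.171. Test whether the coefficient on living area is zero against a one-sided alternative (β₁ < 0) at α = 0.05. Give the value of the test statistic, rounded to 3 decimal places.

H₀: β₁ = 0 vs H₁: β₁ < 0.
t = (b₁ − β₁⁰)/SE = 9.810 / 1.171 = 8.377.
df = n − k − 1 = 49 − 3 − 1 = 45.
One-sided p ≈ 1.0000, which is ≥ 0.05, so fail to reject H₀.
The data do not give significant evidence that the true slope on living area is negative, holding the other predictors fixed.

t = 8.377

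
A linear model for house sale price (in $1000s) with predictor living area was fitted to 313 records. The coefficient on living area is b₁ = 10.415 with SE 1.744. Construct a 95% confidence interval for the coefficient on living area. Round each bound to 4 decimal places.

(6.9835, 13.8465)

df = n − 2 = 313 − 2 = 311.
t* = t_{0.025, 311} = 1.967621.
Margin = t* × SE = 1.967621 × 1.744 = 3.431531.
CI: 10.415 ± 3.431531 → (6.9835, 13.8465).
With 95% confidence, each one-unit increase in living area is associated with a change of between 6.9835 and 13.8465 $1000s in house sale price.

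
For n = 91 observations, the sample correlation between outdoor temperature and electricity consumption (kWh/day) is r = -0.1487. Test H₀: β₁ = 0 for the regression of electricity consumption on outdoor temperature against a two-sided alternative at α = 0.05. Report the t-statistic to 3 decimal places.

t = r·√(n − 2)/√(1 − r²) = -0.1487·√89/√0.977888 = -1.419.
df = n − 2 = 89.
Two-sided p ≈ 0.1595, which is ≥ 0.05, so fail to reject H₀.
The data do not give significant evidence of a linear association between outdoor temperature and electricity consumption.

t = -1.419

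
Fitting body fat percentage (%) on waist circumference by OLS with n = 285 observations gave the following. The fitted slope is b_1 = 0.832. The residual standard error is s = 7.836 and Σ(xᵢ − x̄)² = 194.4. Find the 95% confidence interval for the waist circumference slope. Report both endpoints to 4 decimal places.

SE(b_1) = s/√Sₓₓ = 7.836/√194.4 = 0.562013.
df = n − 2 = 283.
t* = t_{0.025, 283} = 1.968382.
Margin = t* × SE = 1.968382 × 0.562013 = 1.106256.
CI: 0.832 ± 1.106256 → (-0.2743, 1.9383).
With 95% confidence, each one-unit increase in waist circumference is associated with a change of between -0.2743 and 1.9383 % in body fat percentage.

(-0.2743, 1.9383)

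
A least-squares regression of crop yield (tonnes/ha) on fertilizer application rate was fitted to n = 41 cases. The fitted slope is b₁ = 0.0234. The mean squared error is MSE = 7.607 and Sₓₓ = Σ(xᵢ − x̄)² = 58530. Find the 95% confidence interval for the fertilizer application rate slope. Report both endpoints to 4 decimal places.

SE(b₁) = √(MSE/Sₓₓ) = √(7.607/58530) = 0.0114003.
df = n − 2 = 39.
t* = t_{0.025, 39} = 2.022691.
Margin = t* × SE = 2.022691 × 0.0114003 = 0.023059.
CI: 0.0234 ± 0.023059 → (0.0003, 0.0465).
With 95% confidence, each one-unit increase in fertilizer application rate is associated with a change of between 0.0003 and 0.0465 tonnes/ha in crop yield.

(0.0003, 0.0465)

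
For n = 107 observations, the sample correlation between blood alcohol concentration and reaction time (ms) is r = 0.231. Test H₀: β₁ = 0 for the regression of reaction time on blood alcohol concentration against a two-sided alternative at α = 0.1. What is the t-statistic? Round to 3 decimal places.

t = r·√(n − 2)/√(1 − r²) = 0.231·√105/√0.946639 = 2.433.
df = n − 2 = 105.
Two-sided p ≈ 0.0167, which is < 0.1, so reject H₀.
There is evidence of a linear association between blood alcohol concentration and reaction time.

t = 2.433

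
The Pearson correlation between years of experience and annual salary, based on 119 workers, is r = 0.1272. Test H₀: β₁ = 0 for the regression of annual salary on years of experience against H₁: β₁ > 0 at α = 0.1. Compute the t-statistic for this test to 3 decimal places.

t = r·√(n − 2)/√(1 − r²) = 0.1272·√117/√0.98382 = 1.387.
df = n − 2 = 117.
One-sided p ≈ 0.0840, which is < 0.1, so reject H₀.
There is evidence of a linear association between years of experience and annual salary.

t = 1.387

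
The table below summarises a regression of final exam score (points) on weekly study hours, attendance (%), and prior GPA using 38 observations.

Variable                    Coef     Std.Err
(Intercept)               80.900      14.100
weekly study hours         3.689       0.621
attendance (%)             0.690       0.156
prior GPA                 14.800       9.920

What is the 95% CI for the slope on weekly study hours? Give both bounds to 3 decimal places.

Read off: b = 3.689, SE = 0.621 for weekly study hours.
df = n − k − 1 = 38 − 3 − 1 = 34.
t* = t_{0.025, 34} = 2.032245.
Margin = t* × SE = 2.032245 × 0.621 = 1.26202.
CI: 3.689 ± 1.26202 → (2.427, 4.951).

(2.427, 4.951)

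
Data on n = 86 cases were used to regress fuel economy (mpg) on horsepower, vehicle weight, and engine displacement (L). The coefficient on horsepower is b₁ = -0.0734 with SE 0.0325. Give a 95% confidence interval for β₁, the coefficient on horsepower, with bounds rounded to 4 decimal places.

df = n − k − 1 = 86 − 3 − 1 = 82.
t* = t_{0.025, 82} = 1.989319.
Margin = t* × SE = 1.989319 × 0.0325 = 0.064653.
CI: -0.0734 ± 0.064653 → (-0.1381, -0.0087).
With 95% confidence, each one-unit increase in horsepower is associated with a change of between -0.1381 and -0.0087 mpg in fuel economy, holding the other predictors fixed.

(-0.1381, -0.0087)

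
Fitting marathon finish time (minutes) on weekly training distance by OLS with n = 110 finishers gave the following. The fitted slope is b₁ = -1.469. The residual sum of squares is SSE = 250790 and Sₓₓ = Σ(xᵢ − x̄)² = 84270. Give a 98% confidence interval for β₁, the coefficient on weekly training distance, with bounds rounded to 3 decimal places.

MSE = SSE/(n − 2) = 250790/108 = 2322.13.
SE(b₁) = √(MSE/Sₓₓ) = √(2322.13/84270) = 0.165999.
df = n − 2 = 108.
t* = t_{0.01, 108} = 2.361372.
Margin = t* × SE = 2.361372 × 0.165999 = 0.39199.
CI: -1.469 ± 0.39199 → (-1.861, -1.077).
With 98% confidence, each one-unit increase in weekly training distance is associated with a change of between -1.861 and -1.077 minutes in marathon finish time.

(-1.861, -1.077)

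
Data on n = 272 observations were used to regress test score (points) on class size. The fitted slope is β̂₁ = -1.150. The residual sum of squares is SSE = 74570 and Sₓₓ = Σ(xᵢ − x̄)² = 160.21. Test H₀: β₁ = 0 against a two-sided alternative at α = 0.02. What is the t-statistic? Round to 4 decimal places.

MSE = SSE/(n − 2) = 74570/270 = 276.185.
SE(β̂₁) = √(MSE/Sₓₓ) = √(276.185/160.21) = 1.31297.
t = -1.150 / 1.31297 = -0.8759.
df = n − 2 = 270.
Two-sided p ≈ 0.3819, which is ≥ 0.02, so fail to reject H₀.
The data do not give significant evidence of an association between class size and test score.

t = -0.8759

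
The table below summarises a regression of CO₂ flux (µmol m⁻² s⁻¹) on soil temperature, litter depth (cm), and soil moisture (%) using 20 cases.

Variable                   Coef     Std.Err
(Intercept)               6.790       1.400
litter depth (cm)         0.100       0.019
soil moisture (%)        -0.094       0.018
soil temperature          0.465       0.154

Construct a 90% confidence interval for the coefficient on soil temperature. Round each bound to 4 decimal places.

(0.1961, 0.7339)

Read off: b = 0.465, SE = 0.154 for soil temperature.
df = n − k − 1 = 20 − 3 − 1 = 16.
t* = t_{0.05, 16} = 1.745884.
Margin = t* × SE = 1.745884 × 0.154 = 0.268866.
CI: 0.465 ± 0.268866 → (0.1961, 0.7339).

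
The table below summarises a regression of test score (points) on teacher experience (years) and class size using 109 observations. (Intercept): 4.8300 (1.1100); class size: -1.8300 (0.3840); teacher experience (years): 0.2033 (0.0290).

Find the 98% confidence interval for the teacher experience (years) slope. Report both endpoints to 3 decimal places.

Read off: b = 0.2033, SE = 0.0290 for teacher experience (years).
df = n − k − 1 = 109 − 2 − 1 = 106.
t* = t_{0.01, 106} = 2.362043.
Margin = t* × SE = 2.362043 × 0.0290 = 0.06850.
CI: 0.2033 ± 0.06850 → (0.135, 0.272).

(0.135, 0.272)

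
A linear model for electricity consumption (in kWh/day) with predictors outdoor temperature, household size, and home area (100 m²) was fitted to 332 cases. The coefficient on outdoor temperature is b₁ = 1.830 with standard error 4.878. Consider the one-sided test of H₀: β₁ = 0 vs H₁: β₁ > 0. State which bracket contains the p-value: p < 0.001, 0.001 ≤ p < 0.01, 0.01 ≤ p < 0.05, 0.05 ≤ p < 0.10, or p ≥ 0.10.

p ≥ 0.10

t = 1.830 / 4.878 = 0.375.
df = n − k − 1 = 332 − 3 − 1 = 328.
One-sided p = P(T_{328} > t) ≈ 0.3539.
So p ≥ 0.10.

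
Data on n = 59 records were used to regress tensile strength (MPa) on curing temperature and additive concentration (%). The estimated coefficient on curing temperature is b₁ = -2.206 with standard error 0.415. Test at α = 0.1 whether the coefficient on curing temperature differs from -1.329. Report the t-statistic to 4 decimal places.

H₀: β₁ = -1.329 vs H₁: β₁ ≠ -1.329.
t = (b₁ − β₁⁰)/SE = (-2.206 − (-1.329)) / 0.415 = -2.1133.
df = n − k − 1 = 59 − 2 − 1 = 56.
Two-sided p ≈ 0.0390, which is < 0.1, so reject H₀.
There is evidence that the true slope on curing temperature differs from -1.329 MPa per unit, holding the other predictors fixed.

t = -2.1133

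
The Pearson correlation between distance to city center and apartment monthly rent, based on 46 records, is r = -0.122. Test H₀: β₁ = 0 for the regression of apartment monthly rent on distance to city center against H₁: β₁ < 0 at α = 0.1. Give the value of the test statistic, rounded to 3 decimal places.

t = -0.815

t = r·√(n − 2)/√(1 − r²) = -0.122·√44/√0.985116 = -0.815.
df = n − 2 = 44.
One-sided p ≈ 0.2096, which is ≥ 0.1, so fail to reject H₀.
The data do not give significant evidence of a linear association between distance to city center and apartment monthly rent.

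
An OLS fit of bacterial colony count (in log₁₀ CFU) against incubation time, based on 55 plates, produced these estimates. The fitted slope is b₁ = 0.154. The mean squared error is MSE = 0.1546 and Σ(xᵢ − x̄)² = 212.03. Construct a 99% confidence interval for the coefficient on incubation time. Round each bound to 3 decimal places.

SE(b₁) = √(MSE/Sₓₓ) = √(0.1546/212.03) = 0.0270026.
df = n − 2 = 53.
t* = t_{0.005, 53} = 2.671823.
Margin = t* × SE = 2.671823 × 0.0270026 = 0.07215.
CI: 0.154 ± 0.07215 → (0.082, 0.226).
With 99% confidence, each one-unit increase in incubation time is associated with a change of between 0.082 and 0.226 log₁₀ CFU in bacterial colony count.

(0.082, 0.226)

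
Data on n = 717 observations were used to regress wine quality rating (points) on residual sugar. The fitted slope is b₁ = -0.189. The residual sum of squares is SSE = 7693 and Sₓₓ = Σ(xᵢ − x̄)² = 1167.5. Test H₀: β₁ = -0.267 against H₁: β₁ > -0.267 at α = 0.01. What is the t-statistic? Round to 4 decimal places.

MSE = SSE/(n − 2) = 7693/715 = 10.7594.
SE(b₁) = √(MSE/Sₓₓ) = √(10.7594/1167.5) = 0.0959989.
t = (-0.189 − (-0.267)) / 0.0959989 = 0.8125.
df = n − 2 = 715.
One-sided p ≈ 0.2084, which is ≥ 0.01, so fail to reject H₀.
The data do not give significant evidence that the true slope on residual sugar exceeds -0.267 points per unit.

t = 0.8125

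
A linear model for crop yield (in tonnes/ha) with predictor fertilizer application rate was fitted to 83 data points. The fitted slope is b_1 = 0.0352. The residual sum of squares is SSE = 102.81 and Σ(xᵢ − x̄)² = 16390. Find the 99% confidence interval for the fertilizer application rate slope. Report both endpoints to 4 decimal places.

MSE = SSE/(n − 2) = 102.81/81 = 1.26926.
SE(b_1) = √(MSE/Sₓₓ) = √(1.26926/16390) = 0.00880006.
df = n − 2 = 81.
t* = t_{0.005, 81} = 2.637897.
Margin = t* × SE = 2.637897 × 0.00880006 = 0.023214.
CI: 0.0352 ± 0.023214 → (0.0120, 0.0584).
With 99% confidence, each one-unit increase in fertilizer application rate is associated with a change of between 0.0120 and 0.0584 tonnes/ha in crop yield.

(0.0120, 0.0584)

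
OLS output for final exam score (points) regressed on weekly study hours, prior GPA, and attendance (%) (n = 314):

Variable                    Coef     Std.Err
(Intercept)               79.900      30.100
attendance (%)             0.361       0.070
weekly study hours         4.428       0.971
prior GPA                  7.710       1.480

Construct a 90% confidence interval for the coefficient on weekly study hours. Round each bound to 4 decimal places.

(2.8261, 6.0299)

Read off: b = 4.428, SE = 0.971 for weekly study hours.
df = n − k − 1 = 314 − 3 − 1 = 310.
t* = t_{0.05, 310} = 1.649784.
Margin = t* × SE = 1.649784 × 0.971 = 1.601940.
CI: 4.428 ± 1.601940 → (2.8261, 6.0299).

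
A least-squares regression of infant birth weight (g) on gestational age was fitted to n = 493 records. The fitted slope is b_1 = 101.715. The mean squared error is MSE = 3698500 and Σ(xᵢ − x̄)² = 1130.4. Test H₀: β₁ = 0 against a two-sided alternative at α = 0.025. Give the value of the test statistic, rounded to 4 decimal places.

t = 1.7782

SE(b_1) = √(MSE/Sₓₓ) = √(3.6985e+06/1130.4) = 57.2001.
t = 101.715 / 57.2001 = 1.7782.
df = n − 2 = 491.
Two-sided p ≈ 0.0760, which is ≥ 0.025, so fail to reject H₀.
The data do not give significant evidence of an association between gestational age and infant birth weight.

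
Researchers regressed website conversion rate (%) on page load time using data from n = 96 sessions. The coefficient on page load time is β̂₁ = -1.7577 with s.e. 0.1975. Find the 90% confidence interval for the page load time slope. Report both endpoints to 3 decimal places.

(-2.086, -1.430)

df = n − 2 = 96 − 2 = 94.
t* = t_{0.05, 94} = 1.661226.
Margin = t* × SE = 1.661226 × 0.1975 = 0.32809.
CI: -1.7577 ± 0.32809 → (-2.086, -1.430).
With 90% confidence, each one-unit increase in page load time is associated with a change of between -2.086 and -1.430 % in website conversion rate.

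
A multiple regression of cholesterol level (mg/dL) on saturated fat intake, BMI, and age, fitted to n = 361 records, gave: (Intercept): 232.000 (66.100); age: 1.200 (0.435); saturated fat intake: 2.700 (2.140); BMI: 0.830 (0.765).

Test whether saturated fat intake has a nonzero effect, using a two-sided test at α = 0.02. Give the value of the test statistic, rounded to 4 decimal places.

Read off: b = 2.700, SE = 2.140 for saturated fat intake.
H₀: β₁ = 0 vs H₁: β₁ ≠ 0.
t = 2.700 / 2.140 = 1.2617.
df = n − k − 1 = 361 − 3 − 1 = 357.
Two-sided p ≈ 0.2079, which is ≥ 0.02, so fail to reject H₀.
The data do not give significant evidence of an association between saturated fat intake and cholesterol level, after adjusting for the other predictors.

t = 1.2617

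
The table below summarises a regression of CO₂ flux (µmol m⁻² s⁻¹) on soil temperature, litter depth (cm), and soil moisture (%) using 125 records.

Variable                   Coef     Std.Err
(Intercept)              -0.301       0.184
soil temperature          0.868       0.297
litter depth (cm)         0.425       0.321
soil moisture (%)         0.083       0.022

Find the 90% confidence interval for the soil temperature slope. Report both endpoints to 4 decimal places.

(0.3757, 1.3603)

Read off: b = 0.868, SE = 0.297 for soil temperature.
df = n − k − 1 = 125 − 3 − 1 = 121.
t* = t_{0.05, 121} = 1.657544.
Margin = t* × SE = 1.657544 × 0.297 = 0.492291.
CI: 0.868 ± 0.492291 → (0.3757, 1.3603).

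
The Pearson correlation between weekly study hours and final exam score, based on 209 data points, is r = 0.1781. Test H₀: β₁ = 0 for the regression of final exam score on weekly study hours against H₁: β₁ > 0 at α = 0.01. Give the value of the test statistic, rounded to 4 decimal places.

t = 2.6040

t = r·√(n − 2)/√(1 − r²) = 0.1781·√207/√0.96828 = 2.6040.
df = n − 2 = 207.
One-sided p ≈ 0.0049, which is < 0.01, so reject H₀.
There is evidence of a linear association between weekly study hours and final exam score.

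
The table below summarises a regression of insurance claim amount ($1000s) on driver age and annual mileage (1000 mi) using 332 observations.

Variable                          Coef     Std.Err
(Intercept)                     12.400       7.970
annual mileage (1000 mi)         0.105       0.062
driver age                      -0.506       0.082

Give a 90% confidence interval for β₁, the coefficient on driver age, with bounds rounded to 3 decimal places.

Read off: b = -0.506, SE = 0.082 for driver age.
df = n − k − 1 = 332 − 2 − 1 = 329.
t* = t_{0.05, 329} = 1.649498.
Margin = t* × SE = 1.649498 × 0.082 = 0.13526.
CI: -0.506 ± 0.13526 → (-0.641, -0.371).

(-0.641, -0.371)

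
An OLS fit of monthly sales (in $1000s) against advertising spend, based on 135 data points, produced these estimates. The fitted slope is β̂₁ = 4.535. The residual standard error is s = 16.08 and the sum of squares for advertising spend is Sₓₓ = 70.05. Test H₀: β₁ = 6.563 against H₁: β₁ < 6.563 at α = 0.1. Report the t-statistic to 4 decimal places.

SE(β̂₁) = s/√Sₓₓ = 16.08/√70.05 = 1.92124.
t = (4.535 − 6.563) / 1.92124 = -1.0556.
df = n − 2 = 133.
One-sided p ≈ 0.1465, which is ≥ 0.1, so fail to reject H₀.
The data do not give significant evidence that the true slope on advertising spend is below 6.563 $1000s per unit.

t = -1.0556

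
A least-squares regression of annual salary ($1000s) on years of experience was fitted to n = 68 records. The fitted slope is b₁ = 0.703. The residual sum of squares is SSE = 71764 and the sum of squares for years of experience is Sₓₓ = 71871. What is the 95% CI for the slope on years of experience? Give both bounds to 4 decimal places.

(0.4574, 0.9486)

MSE = SSE/(n − 2) = 71764/66 = 1087.33.
SE(b₁) = √(MSE/Sₓₓ) = √(1087.33/71871) = 0.123.
df = n − 2 = 66.
t* = t_{0.025, 66} = 1.996564.
Margin = t* × SE = 1.996564 × 0.123 = 0.245577.
CI: 0.703 ± 0.245577 → (0.4574, 0.9486).
With 95% confidence, each one-unit increase in years of experience is associated with a change of between 0.4574 and 0.9486 $1000s in annual salary.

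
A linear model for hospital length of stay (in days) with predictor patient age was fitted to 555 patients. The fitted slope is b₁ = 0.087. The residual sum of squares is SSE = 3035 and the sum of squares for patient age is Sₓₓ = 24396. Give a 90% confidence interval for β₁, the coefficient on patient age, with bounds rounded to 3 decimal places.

MSE = SSE/(n − 2) = 3035/553 = 5.48825.
SE(b₁) = √(MSE/Sₓₓ) = √(5.48825/24396) = 0.0149988.
df = n − 2 = 553.
t* = t_{0.05, 553} = 1.647614.
Margin = t* × SE = 1.647614 × 0.0149988 = 0.02471.
CI: 0.087 ± 0.02471 → (0.062, 0.112).
With 90% confidence, each one-unit increase in patient age is associated with a change of between 0.062 and 0.112 days in hospital length of stay.

(0.062, 0.112)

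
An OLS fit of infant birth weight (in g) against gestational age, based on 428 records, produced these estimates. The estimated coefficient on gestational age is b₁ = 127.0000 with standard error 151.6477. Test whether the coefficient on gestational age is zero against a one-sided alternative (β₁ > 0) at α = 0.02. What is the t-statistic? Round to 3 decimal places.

t = 0.837

H₀: β₁ = 0 vs H₁: β₁ > 0.
t = (b₁ − β₁⁰)/SE = 127.0000 / 151.6477 = 0.837.
df = n − 2 = 428 − 2 = 426.
One-sided p ≈ 0.2014, which is ≥ 0.02, so fail to reject H₀.
The data do not give significant evidence that the true slope on gestational age is positive.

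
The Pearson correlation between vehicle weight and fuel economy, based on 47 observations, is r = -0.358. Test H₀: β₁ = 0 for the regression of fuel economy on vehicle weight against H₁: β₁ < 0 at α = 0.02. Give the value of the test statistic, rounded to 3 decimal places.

t = -2.572

t = r·√(n − 2)/√(1 − r²) = -0.358·√45/√0.871836 = -2.572.
df = n − 2 = 45.
One-sided p ≈ 0.0067, which is < 0.02, so reject H₀.
There is evidence of a linear association between vehicle weight and fuel economy.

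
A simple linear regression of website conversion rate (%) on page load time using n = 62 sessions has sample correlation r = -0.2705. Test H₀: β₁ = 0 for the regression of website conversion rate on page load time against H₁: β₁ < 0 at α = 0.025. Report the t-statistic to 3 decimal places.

t = -2.176

t = r·√(n − 2)/√(1 − r²) = -0.2705·√60/√0.92683 = -2.176.
df = n − 2 = 60.
One-sided p ≈ 0.0167, which is < 0.025, so reject H₀.
There is evidence of a linear association between page load time and website conversion rate.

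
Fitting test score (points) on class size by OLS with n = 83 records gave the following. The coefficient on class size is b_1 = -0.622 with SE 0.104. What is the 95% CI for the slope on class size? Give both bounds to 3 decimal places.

(-0.829, -0.415)

df = n − 2 = 83 − 2 = 81.
t* = t_{0.025, 81} = 1.989686.
Margin = t* × SE = 1.989686 × 0.104 = 0.20693.
CI: -0.622 ± 0.20693 → (-0.829, -0.415).
With 95% confidence, each one-unit increase in class size is associated with a change of between -0.829 and -0.415 points in test score.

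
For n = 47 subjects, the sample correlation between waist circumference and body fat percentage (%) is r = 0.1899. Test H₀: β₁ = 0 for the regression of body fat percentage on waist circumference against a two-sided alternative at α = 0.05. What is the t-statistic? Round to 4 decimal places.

t = 1.2975

t = r·√(n − 2)/√(1 − r²) = 0.1899·√45/√0.963938 = 1.2975.
df = n − 2 = 45.
Two-sided p ≈ 0.2011, which is ≥ 0.05, so fail to reject H₀.
The data do not give significant evidence of a linear association between waist circumference and body fat percentage.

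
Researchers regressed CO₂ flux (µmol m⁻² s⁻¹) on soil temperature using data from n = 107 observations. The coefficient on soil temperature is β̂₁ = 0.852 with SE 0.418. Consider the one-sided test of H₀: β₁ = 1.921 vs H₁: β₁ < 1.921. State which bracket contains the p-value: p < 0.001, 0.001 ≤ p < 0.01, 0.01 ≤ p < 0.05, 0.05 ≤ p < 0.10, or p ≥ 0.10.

0.001 ≤ p < 0.01

t = (0.852 − 1.921) / 0.418 = -2.557.
df = n − 2 = 107 − 2 = 105.
One-sided p = P(T_{105} < t) ≈ 0.0060.
So 0.001 ≤ p < 0.01.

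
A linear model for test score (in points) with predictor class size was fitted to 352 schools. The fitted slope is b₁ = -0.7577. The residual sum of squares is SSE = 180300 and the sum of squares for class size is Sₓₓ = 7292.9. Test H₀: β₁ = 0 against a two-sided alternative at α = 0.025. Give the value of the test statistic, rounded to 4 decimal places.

t = -2.8509

MSE = SSE/(n − 2) = 180300/350 = 515.143.
SE(b₁) = √(MSE/Sₓₓ) = √(515.143/7292.9) = 0.265775.
t = -0.7577 / 0.265775 = -2.8509.
df = n − 2 = 350.
Two-sided p ≈ 0.0046, which is < 0.025, so reject H₀.
There is evidence that class size is associated with test score.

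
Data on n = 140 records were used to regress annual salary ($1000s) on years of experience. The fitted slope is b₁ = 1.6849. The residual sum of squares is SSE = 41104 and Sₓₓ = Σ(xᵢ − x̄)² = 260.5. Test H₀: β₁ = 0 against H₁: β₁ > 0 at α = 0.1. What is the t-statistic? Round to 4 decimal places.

t = 1.5757

MSE = SSE/(n − 2) = 41104/138 = 297.855.
SE(b₁) = √(MSE/Sₓₓ) = √(297.855/260.5) = 1.0693.
t = 1.6849 / 1.0693 = 1.5757.
df = n − 2 = 138.
One-sided p ≈ 0.0587, which is < 0.1, so reject H₀.
There is evidence that the true slope on years of experience is positive.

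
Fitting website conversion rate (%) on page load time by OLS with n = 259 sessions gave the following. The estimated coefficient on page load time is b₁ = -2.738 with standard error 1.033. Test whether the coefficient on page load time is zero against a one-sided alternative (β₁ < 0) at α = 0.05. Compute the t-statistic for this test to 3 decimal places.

t = -2.651

H₀: β₁ = 0 vs H₁: β₁ < 0.
t = (b₁ − β₁⁰)/SE = -2.738 / 1.033 = -2.651.
df = n − 2 = 259 − 2 = 257.
One-sided p ≈ 0.0043, which is < 0.05, so reject H₀.
There is evidence that the true slope on page load time is negative.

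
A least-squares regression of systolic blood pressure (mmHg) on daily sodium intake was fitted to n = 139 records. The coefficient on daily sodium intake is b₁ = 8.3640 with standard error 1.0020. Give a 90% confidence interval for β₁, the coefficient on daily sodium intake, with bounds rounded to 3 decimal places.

df = n − 2 = 139 − 2 = 137.
t* = t_{0.05, 137} = 1.656052.
Margin = t* × SE = 1.656052 × 1.0020 = 1.65936.
CI: 8.3640 ± 1.65936 → (6.705, 10.023).
With 90% confidence, each one-unit increase in daily sodium intake is associated with a change of between 6.705 and 10.023 mmHg in systolic blood pressure.

(6.705, 10.023)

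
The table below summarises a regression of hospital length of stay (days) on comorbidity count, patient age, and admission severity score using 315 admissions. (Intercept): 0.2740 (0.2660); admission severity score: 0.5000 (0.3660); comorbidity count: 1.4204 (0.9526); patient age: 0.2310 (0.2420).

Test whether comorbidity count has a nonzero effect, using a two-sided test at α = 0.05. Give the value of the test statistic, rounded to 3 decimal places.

t = 1.491

Read off: b = 1.4204, SE = 0.9526 for comorbidity count.
H₀: β₁ = 0 vs H₁: β₁ ≠ 0.
t = 1.4204 / 0.9526 = 1.491.
df = n − k − 1 = 315 − 3 − 1 = 311.
Two-sided p ≈ 0.1370, which is ≥ 0.05, so fail to reject H₀.
The data do not give significant evidence of an association between comorbidity count and hospital length of stay, after adjusting for the other predictors.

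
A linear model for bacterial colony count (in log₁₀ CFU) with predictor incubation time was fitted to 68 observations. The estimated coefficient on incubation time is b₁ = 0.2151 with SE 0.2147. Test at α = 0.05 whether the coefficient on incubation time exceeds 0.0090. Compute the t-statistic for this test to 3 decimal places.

H₀: β₁ = 0.0090 vs H₁: β₁ > 0.0090.
t = (b₁ − β₁⁰)/SE = (0.2151 − 0.0090) / 0.2147 = 0.960.
df = n − 2 = 68 − 2 = 66.
One-sided p ≈ 0.1703, which is ≥ 0.05, so fail to reject H₀.
The data do not give significant evidence that the true slope on incubation time exceeds 0.0090 log₁₀ CFU per unit.

t = 0.960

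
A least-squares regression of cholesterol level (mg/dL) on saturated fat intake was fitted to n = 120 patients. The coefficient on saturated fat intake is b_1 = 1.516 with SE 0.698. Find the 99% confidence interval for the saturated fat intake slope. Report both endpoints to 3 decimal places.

df = n − 2 = 120 − 2 = 118.
t* = t_{0.005, 118} = 2.618137.
Margin = t* × SE = 2.618137 × 0.698 = 1.82746.
CI: 1.516 ± 1.82746 → (-0.311, 3.343).
With 99% confidence, each one-unit increase in saturated fat intake is associated with a change of between -0.311 and 3.343 mg/dL in cholesterol level.

(-0.311, 3.343)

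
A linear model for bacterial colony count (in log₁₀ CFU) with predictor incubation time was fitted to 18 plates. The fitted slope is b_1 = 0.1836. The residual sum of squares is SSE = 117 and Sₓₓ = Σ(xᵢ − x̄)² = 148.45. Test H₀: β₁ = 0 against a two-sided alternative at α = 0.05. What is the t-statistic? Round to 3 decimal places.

t = 0.827

MSE = SSE/(n − 2) = 117/16 = 7.3125.
SE(b_1) = √(MSE/Sₓₓ) = √(7.3125/148.45) = 0.221944.
t = 0.1836 / 0.221944 = 0.827.
df = n − 2 = 16.
Two-sided p ≈ 0.4203, which is ≥ 0.05, so fail to reject H₀.
The data do not give significant evidence of an association between incubation time and bacterial colony count.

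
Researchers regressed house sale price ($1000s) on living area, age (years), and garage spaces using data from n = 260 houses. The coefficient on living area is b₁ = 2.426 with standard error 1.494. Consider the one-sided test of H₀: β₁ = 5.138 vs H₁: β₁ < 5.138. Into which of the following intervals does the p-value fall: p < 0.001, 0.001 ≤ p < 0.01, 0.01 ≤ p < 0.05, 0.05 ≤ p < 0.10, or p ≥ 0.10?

t = (2.426 − 5.138) / 1.494 = -1.815.
df = n − k − 1 = 260 − 3 − 1 = 256.
One-sided p = P(T_{256} < t) ≈ 0.0353.
So 0.01 ≤ p < 0.05.

0.01 ≤ p < 0.05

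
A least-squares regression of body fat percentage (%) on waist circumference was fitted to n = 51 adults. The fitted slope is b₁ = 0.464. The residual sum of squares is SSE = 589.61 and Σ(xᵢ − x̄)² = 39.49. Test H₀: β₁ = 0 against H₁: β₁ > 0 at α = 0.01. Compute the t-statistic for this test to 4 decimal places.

t = 0.8406

MSE = SSE/(n − 2) = 589.61/49 = 12.0329.
SE(b₁) = √(MSE/Sₓₓ) = √(12.0329/39.49) = 0.552002.
t = 0.464 / 0.552002 = 0.8406.
df = n − 2 = 49.
One-sided p ≈ 0.2023, which is ≥ 0.01, so fail to reject H₀.
The data do not give significant evidence that the true slope on waist circumference is positive.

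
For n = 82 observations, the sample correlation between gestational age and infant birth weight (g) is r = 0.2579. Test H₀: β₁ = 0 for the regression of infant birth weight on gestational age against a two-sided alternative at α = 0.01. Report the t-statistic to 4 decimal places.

t = 2.3875

t = r·√(n − 2)/√(1 − r²) = 0.2579·√80/√0.933488 = 2.3875.
df = n − 2 = 80.
Two-sided p ≈ 0.0193, which is ≥ 0.01, so fail to reject H₀.
The data do not give significant evidence of a linear association between gestational age and infant birth weight.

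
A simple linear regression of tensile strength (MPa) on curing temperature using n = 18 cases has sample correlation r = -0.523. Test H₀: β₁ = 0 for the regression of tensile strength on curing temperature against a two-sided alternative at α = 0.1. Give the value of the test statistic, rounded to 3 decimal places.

t = r·√(n − 2)/√(1 − r²) = -0.523·√16/√0.726471 = -2.454.
df = n − 2 = 16.
Two-sided p ≈ 0.0259, which is < 0.1, so reject H₀.
There is evidence of a linear association between curing temperature and tensile strength.

t = -2.454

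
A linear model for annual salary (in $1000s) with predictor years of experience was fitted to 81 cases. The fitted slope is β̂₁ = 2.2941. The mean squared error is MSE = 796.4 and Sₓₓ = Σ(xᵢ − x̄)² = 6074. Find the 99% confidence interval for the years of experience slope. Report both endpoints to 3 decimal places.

SE(β̂₁) = √(MSE/Sₓₓ) = √(796.4/6074) = 0.3621.
df = n − 2 = 79.
t* = t_{0.005, 79} = 2.639505.
Margin = t* × SE = 2.639505 × 0.3621 = 0.95576.
CI: 2.2941 ± 0.95576 → (1.338, 3.250).
With 99% confidence, each one-unit increase in years of experience is associated with a change of between 1.338 and 3.250 $1000s in annual salary.

(1.338, 3.250)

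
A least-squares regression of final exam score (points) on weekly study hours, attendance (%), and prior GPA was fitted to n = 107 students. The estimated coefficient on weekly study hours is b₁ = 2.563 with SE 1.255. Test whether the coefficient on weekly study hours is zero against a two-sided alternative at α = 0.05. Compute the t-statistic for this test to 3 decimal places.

t = 2.042

H₀: β₁ = 0 vs H₁: β₁ ≠ 0.
t = (b₁ − β₁⁰)/SE = 2.563 / 1.255 = 2.042.
df = n − k − 1 = 107 − 3 − 1 = 103.
Two-sided p ≈ 0.0437, which is < 0.05, so reject H₀.
There is evidence that weekly study hours is associated with final exam score, holding the other predictors fixed.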